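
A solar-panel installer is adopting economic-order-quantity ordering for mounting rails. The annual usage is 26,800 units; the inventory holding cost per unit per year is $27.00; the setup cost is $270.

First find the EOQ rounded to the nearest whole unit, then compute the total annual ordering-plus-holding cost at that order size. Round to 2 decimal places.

$19,767.25

Optimal lot size Q* = (2 × 26,800 × $270 / $27)^½ ≈ 732.12 → Q = 732 units
Ordering: D/Q × S = 26,800/732 × $270 = $9,885.25
Holding:  Q/2 × H = 732/2 × $27 = $9,882.00
Total = $9,885.25 + $9,882.00 = $19,767.25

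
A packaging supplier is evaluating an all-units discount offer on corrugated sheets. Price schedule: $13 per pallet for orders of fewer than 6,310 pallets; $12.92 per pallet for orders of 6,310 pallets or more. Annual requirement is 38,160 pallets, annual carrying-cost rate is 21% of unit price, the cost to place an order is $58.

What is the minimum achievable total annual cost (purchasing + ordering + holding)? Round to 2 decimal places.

$499,556.28

H₁ = 21%×$13 = $2.7300;  H₂ = 21%×$12.92 = $2.7132
EOQ₁ = √(2×38,160×58/2.7300) = 1,273.36  (< 6,310, feasible at tier 1)
EOQ₂ = √(2×38,160×58/2.7132) = 1,277.30  (< 6,310 → use Q = 6,310 at tier-2 price)
TC(tier 1 (EOQ₁), Q≈1,273.4) = $499,556.28
TC(tier 2, Q≈6,310.0) = $501,938.10
Minimum at tier 1 (EOQ₁): $499,556.28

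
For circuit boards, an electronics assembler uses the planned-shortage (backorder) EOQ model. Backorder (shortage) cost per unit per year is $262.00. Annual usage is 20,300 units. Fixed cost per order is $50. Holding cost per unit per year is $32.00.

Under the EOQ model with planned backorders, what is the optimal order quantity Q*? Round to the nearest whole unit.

Q* = √(2DS/H) · √((H + b)/b)
   = √(2 × 20,300 × 50 / 32) · √((32 + 262) / 262)
   = 251.868 × 1.0593 ≈ 266.81

267 units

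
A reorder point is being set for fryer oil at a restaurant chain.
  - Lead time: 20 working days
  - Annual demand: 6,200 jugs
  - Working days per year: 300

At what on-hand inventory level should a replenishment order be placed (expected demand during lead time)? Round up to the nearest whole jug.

414 jugs

Daily demand d = 6,200 / 300 = 20.667 jugs/day
Demand during lead time = 20.667 × 20 = 413.33
Reorder point = 413.33 → round up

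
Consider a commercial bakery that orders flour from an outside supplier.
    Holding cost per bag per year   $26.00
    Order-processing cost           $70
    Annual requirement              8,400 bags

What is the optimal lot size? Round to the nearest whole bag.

Q* = √(2·D·S / H) = √(2·8,400·70 / 26) = √45,230.8 ≈ 212.68

213 bags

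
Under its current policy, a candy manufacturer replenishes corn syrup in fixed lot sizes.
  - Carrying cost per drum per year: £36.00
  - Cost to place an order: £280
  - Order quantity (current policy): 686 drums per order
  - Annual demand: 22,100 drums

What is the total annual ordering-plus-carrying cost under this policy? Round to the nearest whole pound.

£21,368

Annual ordering cost = (D/Q)·S = (22,100/686) × 280 = £9,020.41
Annual holding cost  = (Q/2)·H = (686/2) × 36 = £12,348.00
Total = £9,020.41 + £12,348.00 = £21,368.41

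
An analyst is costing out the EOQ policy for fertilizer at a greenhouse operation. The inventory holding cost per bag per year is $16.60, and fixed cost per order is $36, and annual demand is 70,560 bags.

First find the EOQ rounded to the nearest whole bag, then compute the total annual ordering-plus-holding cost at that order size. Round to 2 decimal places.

$9,183.32

EOQ = √(2DS/H) = √(2 × 70,560 × 36 / 16.6)
    = √(306,043.37) ≈ 553.21 → Q = 553 bags
Annual ordering cost = (D/Q)·S = (70,560/553) × 36 = $4,593.42
Annual holding cost  = (Q/2)·H = (553/2) × 16.6 = $4,589.90
Total = $4,593.42 + $4,589.90 = $9,183.32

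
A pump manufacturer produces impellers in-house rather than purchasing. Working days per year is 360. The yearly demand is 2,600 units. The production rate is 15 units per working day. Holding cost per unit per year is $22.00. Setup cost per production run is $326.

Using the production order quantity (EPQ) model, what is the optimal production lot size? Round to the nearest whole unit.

385 units

Daily demand d = 2,600/360 = 7.222; p = 15; 1 − d/p = 0.51852
EPQ = √(2DS / (H(1 − d/p)))
    = √(2 × 2,600 × 326 / (22 × 0.51852)) ≈ 385.49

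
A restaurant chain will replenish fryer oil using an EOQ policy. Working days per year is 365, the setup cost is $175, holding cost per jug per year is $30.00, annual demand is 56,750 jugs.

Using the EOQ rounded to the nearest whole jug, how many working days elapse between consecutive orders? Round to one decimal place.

2DS/H = 2·56,750·175/30 = 662,083.33
EOQ = √662,083.33 ≈ 813.69 → Q = 814 jugs
T = Q/D × 365 days = 814/56,750 × 365 = 5.235 days

5.2 days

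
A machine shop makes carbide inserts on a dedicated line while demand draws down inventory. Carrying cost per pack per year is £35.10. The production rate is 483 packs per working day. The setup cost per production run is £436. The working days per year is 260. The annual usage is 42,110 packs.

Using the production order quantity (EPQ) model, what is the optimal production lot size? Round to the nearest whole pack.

d = 42,110/260 = 161.9615 packs/day;  effective holding cost H(1 − d/p) = 35.1·(1 − 161.9615/483) = 23.33012
Q* = √(2DS / H_eff) = √(2·42,110·436 / 23.33012) ≈ 1,254.56

1,255 packs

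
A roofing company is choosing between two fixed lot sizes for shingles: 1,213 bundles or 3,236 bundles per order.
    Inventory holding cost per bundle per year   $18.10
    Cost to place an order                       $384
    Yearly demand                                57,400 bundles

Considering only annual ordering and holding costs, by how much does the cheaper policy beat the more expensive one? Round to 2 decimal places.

$6,948.38

For each Q, cost = (D/Q)·S + (Q/2)·H.
TC(1,213) = (57,400/1,213)×384 + (1,213/2)×18.1 = $29,148.80
TC(3,236) = (57,400/3,236)×384 + (3,236/2)×18.1 = $36,097.17
Cheaper: Q = 1,213.  Difference = $6,948.38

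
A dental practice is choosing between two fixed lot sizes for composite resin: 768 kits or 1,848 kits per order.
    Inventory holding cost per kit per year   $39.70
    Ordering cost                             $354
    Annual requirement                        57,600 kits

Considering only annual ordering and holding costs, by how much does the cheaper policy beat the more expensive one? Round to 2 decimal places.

$5,921.77

Annual cost at Q: ordering D·S/Q plus holding Q·H/2.
TC(768) = (57,600/768)×354 + (768/2)×39.7 = $41,794.80
TC(1,848) = (57,600/1,848)×354 + (1,848/2)×39.7 = $47,716.57
Lots of 768 are cheaper by $5,921.77.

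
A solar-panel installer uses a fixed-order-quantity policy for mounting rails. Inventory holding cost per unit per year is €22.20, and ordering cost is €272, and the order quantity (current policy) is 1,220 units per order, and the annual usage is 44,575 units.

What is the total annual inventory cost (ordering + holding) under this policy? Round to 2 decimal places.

€23,480.03

Orders/yr = 44,575/1,220 = 36.537; ordering cost = 36.537 × €272 = €9,938.03
Average inventory = 1,220/2 = 610; holding cost = 610 × €22.2 = €13,542.00
Total = €9,938.03 + €13,542.00 = €23,480.03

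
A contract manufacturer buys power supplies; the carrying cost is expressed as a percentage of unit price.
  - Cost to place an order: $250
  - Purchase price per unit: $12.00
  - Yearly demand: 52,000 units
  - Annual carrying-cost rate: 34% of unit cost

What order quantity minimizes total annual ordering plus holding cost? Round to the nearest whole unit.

Carrying cost H = $12 × 34% = $4.0800/unit/yr
2DS/H = 2·52,000·250/4.08 = 6,372,549.02
EOQ = √6,372,549.02 ≈ 2,524.39

2,524 units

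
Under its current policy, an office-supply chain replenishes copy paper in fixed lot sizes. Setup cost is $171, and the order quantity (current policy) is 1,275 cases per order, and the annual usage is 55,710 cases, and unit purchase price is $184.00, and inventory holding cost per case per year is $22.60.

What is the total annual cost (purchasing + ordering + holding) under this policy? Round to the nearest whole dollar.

$10,272,519

Ordering: D/Q × S = 55,710/1,275 × $171 = $7,471.69
Holding:  Q/2 × H = 1,275/2 × $22.6 = $14,407.50
Purchase cost = D·C = 55,710 × 184 = $10,250,640.00
Total = $7,471.69 + $14,407.50 + $10,250,640.00 = $10,272,519.19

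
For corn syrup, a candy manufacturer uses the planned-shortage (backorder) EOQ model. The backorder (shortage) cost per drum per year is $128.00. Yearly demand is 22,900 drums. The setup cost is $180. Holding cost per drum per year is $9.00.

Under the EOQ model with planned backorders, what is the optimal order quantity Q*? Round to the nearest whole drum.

990 drums

Basic EOQ = √(2·22,900·180/9) = 957.079
Backorder adjustment √((H+b)/b) = √((9+128)/128) = 1.0346
Q* = 957.079 × 1.0346 ≈ 990.15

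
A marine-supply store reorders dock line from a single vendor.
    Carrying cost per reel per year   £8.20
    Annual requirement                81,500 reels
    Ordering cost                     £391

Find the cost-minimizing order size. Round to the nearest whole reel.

2,788 reels

Q* = √(2·D·S / H) = √(2·81,500·391 / 8.2) = √7,772,317.1 ≈ 2,787.89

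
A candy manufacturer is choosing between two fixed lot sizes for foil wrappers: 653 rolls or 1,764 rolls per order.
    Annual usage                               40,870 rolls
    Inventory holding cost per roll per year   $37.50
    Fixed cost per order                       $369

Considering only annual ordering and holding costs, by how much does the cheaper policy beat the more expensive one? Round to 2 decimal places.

For each Q, cost = (D/Q)·S + (Q/2)·H.
TC(653) = (40,870/653)×369 + (653/2)×37.5 = $35,338.74
TC(1,764) = (40,870/1,764)×369 + (1,764/2)×37.5 = $41,624.34
Cheaper: Q = 653.  Difference = $6,285.59

$6,285.59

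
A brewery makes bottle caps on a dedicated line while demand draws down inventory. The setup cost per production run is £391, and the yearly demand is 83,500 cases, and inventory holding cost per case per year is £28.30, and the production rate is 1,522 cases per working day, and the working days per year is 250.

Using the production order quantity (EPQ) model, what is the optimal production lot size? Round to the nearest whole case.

d = 83,500/250 = 334.0000 cases/day;  effective holding cost H(1 − d/p) = 28.3·(1 − 334.0000/1522) = 22.08962
Q* = √(2DS / H_eff) = √(2·83,500·391 / 22.08962) ≈ 1,719.30

1,719 cases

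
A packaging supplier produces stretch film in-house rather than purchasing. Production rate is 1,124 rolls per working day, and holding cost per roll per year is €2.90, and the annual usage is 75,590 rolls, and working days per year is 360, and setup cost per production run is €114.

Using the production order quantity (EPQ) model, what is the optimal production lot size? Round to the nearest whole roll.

d = 75,590/360 = 209.9722 rolls/day;  effective holding cost H(1 − d/p) = 2.9·(1 − 209.9722/1124) = 2.35826
Q* = √(2DS / H_eff) = √(2·75,590·114 / 2.35826) ≈ 2,703.36

2,703 rolls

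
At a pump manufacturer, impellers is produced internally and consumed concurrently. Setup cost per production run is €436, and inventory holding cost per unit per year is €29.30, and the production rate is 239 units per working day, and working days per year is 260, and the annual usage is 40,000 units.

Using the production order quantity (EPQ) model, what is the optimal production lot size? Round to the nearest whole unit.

d = 40,000/260 = 153.8462 units/day;  effective holding cost H(1 − d/p) = 29.3·(1 − 153.8462/239) = 10.43936
Q* = √(2DS / H_eff) = √(2·40,000·436 / 10.43936) ≈ 1,827.89

1,828 units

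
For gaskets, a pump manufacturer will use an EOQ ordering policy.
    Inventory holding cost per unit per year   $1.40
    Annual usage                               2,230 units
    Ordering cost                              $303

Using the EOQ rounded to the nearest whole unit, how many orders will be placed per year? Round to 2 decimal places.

2.27 orders per year

2DS/H = 2·2,230·303/1.4 = 965,271.43
EOQ = √965,271.43 ≈ 982.48 → Q = 982
Orders per year = D/Q = 2,230 / 982 = 2.271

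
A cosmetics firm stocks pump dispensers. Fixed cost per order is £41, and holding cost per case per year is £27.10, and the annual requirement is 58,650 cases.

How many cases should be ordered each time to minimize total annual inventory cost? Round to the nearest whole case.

Q* = √(2·D·S / H) = √(2·58,650·41 / 27.1) = √177,464.9 ≈ 421.27

421 cases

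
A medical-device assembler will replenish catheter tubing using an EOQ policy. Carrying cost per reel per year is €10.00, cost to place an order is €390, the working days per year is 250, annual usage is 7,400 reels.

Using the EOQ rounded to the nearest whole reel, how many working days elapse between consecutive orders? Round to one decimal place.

EOQ = √(2DS/H) = √(2 × 7,400 × 390 / 10)
    = √(577,200.00) ≈ 759.74 → Q = 760 reels
Cycle time = (working days × Q)/D = (250 × 760) / 7,400 = 25.676 days

25.7 days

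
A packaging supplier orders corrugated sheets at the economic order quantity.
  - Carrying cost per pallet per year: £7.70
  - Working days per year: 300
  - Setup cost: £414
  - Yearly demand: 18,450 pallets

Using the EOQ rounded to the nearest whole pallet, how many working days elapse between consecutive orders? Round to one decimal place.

22.9 days

Q* = √(2·D·S / H) = √(2·18,450·414 / 7.7) = √1,983,974.0 ≈ 1,408.54 → Q = 1,409 pallets
Days between orders = 300 / (D/Q) = 300 / 13.094 ≈ 22.911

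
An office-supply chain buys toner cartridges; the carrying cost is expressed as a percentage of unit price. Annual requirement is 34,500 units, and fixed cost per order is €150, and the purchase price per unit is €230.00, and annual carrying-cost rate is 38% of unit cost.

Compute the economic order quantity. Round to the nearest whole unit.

344 units

Carrying cost H = €230 × 38% = €87.4000/unit/yr
Q* = √(2·D·S / H) = √(2·34,500·150 / 87.4) = √118,421.1 ≈ 344.12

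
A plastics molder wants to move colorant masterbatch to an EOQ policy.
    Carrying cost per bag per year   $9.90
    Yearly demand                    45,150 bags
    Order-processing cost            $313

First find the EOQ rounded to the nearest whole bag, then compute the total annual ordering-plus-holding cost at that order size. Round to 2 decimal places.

$16,727.60

Q* = √(2·D·S / H) = √(2·45,150·313 / 9.9) = √2,854,939.4 ≈ 1,689.66 → Q = 1,690 bags
Orders/yr = 45,150/1,690 = 26.716; ordering cost = 26.716 × $313 = $8,362.10
Average inventory = 1,690/2 = 845; holding cost = 845 × $9.9 = $8,365.50
Total = $8,362.10 + $8,365.50 = $16,727.60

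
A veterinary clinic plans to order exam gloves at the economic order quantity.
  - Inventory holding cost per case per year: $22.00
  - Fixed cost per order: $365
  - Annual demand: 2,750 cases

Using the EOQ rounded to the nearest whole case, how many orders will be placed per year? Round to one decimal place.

9.1 orders per year

2DS/H = 2·2,750·365/22 = 91,250.00
EOQ = √91,250.00 ≈ 302.08 → Q = 302
N = D/Q = 2,750/302 ≈ 9.106 orders/yr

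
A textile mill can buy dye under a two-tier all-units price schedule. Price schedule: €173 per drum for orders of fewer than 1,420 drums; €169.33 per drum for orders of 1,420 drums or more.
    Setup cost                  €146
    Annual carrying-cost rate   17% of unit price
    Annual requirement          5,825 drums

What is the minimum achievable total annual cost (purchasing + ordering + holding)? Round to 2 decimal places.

H₁ = 17%×€173 = €29.4100;  H₂ = 17%×€169.33 = €28.7861
EOQ₁ = √(2×5,825×146/29.4100) = 240.49  (< 1,420, feasible at tier 1)
EOQ₂ = √(2×5,825×146/28.7861) = 243.08  (< 1,420 → use Q = 1,420 at tier-2 price)
TC(tier 1 (EOQ₁), Q≈240.5) = €1,014,797.73
TC(tier 2, Q≈1,420.0) = €1,007,384.29
Minimum at tier 2: €1,007,384.29

€1,007,384.29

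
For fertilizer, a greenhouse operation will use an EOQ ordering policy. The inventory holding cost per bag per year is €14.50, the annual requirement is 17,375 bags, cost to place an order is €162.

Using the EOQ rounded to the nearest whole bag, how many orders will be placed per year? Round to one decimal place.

27.9 orders per year

Optimal lot size Q* = (2 × 17,375 × €162 / €14.5)^½ ≈ 623.09 → Q = 623
N = D/Q = 17,375/623 ≈ 27.889 orders/yr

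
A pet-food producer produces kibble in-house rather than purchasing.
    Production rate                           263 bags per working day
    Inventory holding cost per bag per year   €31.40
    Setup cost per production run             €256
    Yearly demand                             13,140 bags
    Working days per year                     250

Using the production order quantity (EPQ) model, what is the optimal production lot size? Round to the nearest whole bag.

517 bags

d = 13,140/250 = 52.5600 bags/day;  effective holding cost H(1 − d/p) = 31.4·(1 − 52.5600/263) = 25.12478
Q* = √(2DS / H_eff) = √(2·13,140·256 / 25.12478) ≈ 517.47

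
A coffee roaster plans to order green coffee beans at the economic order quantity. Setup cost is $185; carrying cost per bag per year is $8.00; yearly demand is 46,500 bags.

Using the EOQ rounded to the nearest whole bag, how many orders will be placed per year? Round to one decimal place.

31.7 orders per year

Q* = √(2·D·S / H) = √(2·46,500·185 / 8) = √2,150,625.0 ≈ 1,466.50 → Q = 1,467
Orders per year = D/Q = 46,500 / 1,467 = 31.697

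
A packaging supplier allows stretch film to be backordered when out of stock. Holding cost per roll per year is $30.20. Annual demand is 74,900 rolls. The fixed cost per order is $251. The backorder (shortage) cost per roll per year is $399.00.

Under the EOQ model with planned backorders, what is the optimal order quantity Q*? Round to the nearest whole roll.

1,157 rolls

Basic EOQ = √(2·74,900·251/30.2) = 1,115.808
Backorder adjustment √((H+b)/b) = √((30.2+399)/399) = 1.0372
Q* = 1,115.808 × 1.0372 ≈ 1,157.26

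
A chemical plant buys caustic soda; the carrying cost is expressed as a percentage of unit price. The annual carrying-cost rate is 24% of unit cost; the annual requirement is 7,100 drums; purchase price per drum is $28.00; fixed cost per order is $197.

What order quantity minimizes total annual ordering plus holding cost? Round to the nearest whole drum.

H = i·C = 0.24 × $28 = $6.7200 per drum-year
2DS/H = 2·7,100·197/6.72 = 416,279.76
EOQ = √416,279.76 ≈ 645.20

645 drums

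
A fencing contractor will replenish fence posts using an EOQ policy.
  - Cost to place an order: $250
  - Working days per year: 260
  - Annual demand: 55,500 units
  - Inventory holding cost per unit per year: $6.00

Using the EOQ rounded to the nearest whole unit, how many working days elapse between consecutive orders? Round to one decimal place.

10.1 days

Optimal lot size Q* = (2 × 55,500 × $250 / $6)^½ ≈ 2,150.58 → Q = 2,151 units
Days between orders = 260 / (D/Q) = 260 / 25.802 ≈ 10.077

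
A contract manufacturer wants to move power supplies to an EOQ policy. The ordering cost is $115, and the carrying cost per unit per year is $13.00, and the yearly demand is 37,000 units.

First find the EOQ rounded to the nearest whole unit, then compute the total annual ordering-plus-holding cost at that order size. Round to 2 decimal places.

$10,518.08

EOQ = √(2DS/H) = √(2 × 37,000 × 115 / 13)
    = √(654,615.38) ≈ 809.08 → Q = 809 units
Orders/yr = 37,000/809 = 45.735; ordering cost = 45.735 × $115 = $5,259.58
Average inventory = 809/2 = 404.5; holding cost = 404.5 × $13 = $5,258.50
Total = $5,259.58 + $5,258.50 = $10,518.08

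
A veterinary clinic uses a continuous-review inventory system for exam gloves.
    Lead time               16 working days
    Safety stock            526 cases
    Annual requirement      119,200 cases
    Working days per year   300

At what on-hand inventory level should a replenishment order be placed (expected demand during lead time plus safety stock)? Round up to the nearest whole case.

Daily demand d = 119,200 / 300 = 397.333 cases/day
Demand during lead time = 397.333 × 16 = 6,357.33
Reorder point = 6,357.33 + 526 = 6,883.33 → round up

6,884 cases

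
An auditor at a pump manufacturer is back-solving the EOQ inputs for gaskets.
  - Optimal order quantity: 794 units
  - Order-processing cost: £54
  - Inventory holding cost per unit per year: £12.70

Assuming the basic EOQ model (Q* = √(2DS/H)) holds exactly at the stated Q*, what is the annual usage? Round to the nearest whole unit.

From Q* = √(2DS/H) ⇒ Q*² = 2DS/H.
D = Q²H / (2S) = 794² × 12.7 / (2 × 54) = 74,134.60

74,135 units per year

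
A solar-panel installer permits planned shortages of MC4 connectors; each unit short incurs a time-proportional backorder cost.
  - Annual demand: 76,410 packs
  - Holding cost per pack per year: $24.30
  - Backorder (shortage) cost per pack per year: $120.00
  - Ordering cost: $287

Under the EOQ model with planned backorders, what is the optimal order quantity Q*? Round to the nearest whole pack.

1,473 packs

Q* = √(2DS/H) · √((H + b)/b)
   = √(2 × 76,410 × 287 / 24.3) · √((24.3 + 120) / 120)
   = 1,343.470 × 1.0966 ≈ 1,473.23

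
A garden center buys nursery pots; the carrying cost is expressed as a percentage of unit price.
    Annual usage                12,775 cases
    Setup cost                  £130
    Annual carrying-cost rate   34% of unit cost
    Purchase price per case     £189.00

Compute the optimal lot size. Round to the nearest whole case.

H = i·C = 0.34 × £189 = £64.2600 per case-year
EOQ = √(2DS/H) = √(2 × 12,775 × 130 / 64.26)
    = √(51,688.45) ≈ 227.35

227 cases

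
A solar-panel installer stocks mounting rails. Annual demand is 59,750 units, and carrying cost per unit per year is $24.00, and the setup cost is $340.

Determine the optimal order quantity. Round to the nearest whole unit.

2DS/H = 2·59,750·340/24 = 1,692,916.67
EOQ = √1,692,916.67 ≈ 1,301.12

1,301 units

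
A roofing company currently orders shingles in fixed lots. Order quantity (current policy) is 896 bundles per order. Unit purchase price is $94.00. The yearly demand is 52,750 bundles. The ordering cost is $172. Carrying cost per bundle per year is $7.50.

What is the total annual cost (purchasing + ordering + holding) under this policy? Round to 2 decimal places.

$4,971,986.12

Annual ordering cost = (D/Q)·S = (52,750/896) × 172 = $10,126.12
Annual holding cost  = (Q/2)·H = (896/2) × 7.5 = $3,360.00
Purchase cost = D·C = 52,750 × 94 = $4,958,500.00
Total = $10,126.12 + $3,360.00 + $4,958,500.00 = $4,971,986.12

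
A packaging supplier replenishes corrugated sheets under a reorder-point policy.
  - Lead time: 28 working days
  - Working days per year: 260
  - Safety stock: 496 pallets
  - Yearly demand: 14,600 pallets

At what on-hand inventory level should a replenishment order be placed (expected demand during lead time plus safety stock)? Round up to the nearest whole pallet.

2,069 pallets

Daily demand d = 14,600 / 260 = 56.154 pallets/day
Demand during lead time = 56.154 × 28 = 1,572.31
Reorder point = 1,572.31 + 496 = 2,068.31 → round up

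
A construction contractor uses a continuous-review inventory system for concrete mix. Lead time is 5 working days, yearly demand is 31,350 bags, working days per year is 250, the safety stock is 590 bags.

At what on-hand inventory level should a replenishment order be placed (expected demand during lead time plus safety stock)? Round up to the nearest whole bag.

1,217 bags

Daily demand d = 31,350 / 250 = 125.400 bags/day
Demand during lead time = 125.400 × 5 = 627.00
Reorder point = 627.00 + 590 = 1,217.00 → round up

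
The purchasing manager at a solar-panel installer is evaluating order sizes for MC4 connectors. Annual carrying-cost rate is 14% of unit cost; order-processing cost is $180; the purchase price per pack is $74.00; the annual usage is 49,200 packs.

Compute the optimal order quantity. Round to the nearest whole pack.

1,308 packs

H = i·C = 0.14 × $74 = $10.3600 per pack-year
Q* = √(2·D·S / H) = √(2·49,200·180 / 10.36) = √1,709,652.5 ≈ 1,307.54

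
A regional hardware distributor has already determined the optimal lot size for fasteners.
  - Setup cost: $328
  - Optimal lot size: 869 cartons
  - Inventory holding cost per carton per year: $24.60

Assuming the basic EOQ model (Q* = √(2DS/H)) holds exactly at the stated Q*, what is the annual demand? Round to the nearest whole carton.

EOQ relation: Q² = 2DS/H, so rearrange for the unknown.
D = Q²H / (2S) = 869² × 24.6 / (2 × 328) = 28,318.54

28,319 cartons per year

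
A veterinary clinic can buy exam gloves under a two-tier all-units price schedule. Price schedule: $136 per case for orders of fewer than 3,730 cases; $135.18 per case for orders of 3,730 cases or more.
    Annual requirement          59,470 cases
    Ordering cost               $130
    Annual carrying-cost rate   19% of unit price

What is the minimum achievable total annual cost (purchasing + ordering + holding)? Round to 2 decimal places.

H₁ = 19%×$136 = $25.8400;  H₂ = 19%×$135.18 = $25.6842
EOQ₁ = √(2×59,470×130/25.8400) = 773.55  (< 3,730, feasible at tier 1)
EOQ₂ = √(2×59,470×130/25.6842) = 775.89  (< 3,730 → use Q = 3,730 at tier-2 price)
TC(tier 1 (EOQ₁), Q≈773.6) = $8,107,908.58
TC(tier 2, Q≈3,730.0) = $8,089,128.31
Minimum at tier 2: $8,089,128.31

$8,089,128.31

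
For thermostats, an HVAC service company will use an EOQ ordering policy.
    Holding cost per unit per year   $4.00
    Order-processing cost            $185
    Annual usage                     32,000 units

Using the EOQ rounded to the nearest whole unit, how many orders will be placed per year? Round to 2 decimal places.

2DS/H = 2·32,000·185/4 = 2,960,000.00
EOQ = √2,960,000.00 ≈ 1,720.47 → Q = 1,720
Orders per year = D/Q = 32,000 / 1,720 = 18.605

18.60 orders per year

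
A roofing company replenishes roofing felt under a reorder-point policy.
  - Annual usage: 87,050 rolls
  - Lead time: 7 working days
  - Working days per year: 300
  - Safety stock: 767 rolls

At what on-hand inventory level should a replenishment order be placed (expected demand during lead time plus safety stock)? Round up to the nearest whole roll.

2,799 rolls

Daily demand d = 87,050 / 300 = 290.167 rolls/day
Demand during lead time = 290.167 × 7 = 2,031.17
Reorder point = 2,031.17 + 767 = 2,798.17 → round up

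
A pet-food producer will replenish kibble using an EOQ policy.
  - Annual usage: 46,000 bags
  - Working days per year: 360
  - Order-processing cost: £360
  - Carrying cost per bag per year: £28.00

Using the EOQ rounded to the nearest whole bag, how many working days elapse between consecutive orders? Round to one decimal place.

Optimal lot size Q* = (2 × 46,000 × £360 / £28)^½ ≈ 1,087.59 → Q = 1,088 bags
Days between orders = 360 / (D/Q) = 360 / 42.279 ≈ 8.515

8.5 days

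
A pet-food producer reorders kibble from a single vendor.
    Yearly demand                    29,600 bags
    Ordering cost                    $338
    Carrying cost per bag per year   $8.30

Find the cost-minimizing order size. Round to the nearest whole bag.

Q* = √(2·D·S / H) = √(2·29,600·338 / 8.3) = √2,410,795.2 ≈ 1,552.67

1,553 bags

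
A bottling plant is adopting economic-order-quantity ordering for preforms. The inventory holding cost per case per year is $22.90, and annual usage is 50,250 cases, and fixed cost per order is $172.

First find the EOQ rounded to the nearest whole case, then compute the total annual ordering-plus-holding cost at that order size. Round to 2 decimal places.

Q* = √(2·D·S / H) = √(2·50,250·172 / 22.9) = √754,847.2 ≈ 868.82 → Q = 869 cases
Annual ordering cost = (D/Q)·S = (50,250/869) × 172 = $9,945.91
Annual holding cost  = (Q/2)·H = (869/2) × 22.9 = $9,950.05
Total = $9,945.91 + $9,950.05 = $19,895.96

$19,895.96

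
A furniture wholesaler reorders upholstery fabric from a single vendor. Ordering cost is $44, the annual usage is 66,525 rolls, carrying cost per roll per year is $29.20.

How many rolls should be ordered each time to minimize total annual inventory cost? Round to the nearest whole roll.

Optimal lot size Q* = (2 × 66,525 × $44 / $29.2)^½ ≈ 447.76

448 rolls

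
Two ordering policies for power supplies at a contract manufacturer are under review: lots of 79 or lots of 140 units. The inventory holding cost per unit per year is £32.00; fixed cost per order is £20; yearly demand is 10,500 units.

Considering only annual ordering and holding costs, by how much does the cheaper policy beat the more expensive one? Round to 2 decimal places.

£182.23

For each Q, cost = (D/Q)·S + (Q/2)·H.
TC(79) = (10,500/79)×20 + (79/2)×32 = £3,922.23
TC(140) = (10,500/140)×20 + (140/2)×32 = £3,740.00
Lots of 140 are cheaper by £182.23.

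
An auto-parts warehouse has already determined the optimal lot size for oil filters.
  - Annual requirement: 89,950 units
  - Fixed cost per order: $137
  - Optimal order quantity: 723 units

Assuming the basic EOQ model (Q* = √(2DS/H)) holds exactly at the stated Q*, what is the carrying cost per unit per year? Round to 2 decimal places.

Since Q* = (2DS/H)^½, squaring gives Q*²·H = 2DS.
H = 2DS / Q² = 2 × 89,950 × 137 / 723² = 47.1493

$47.15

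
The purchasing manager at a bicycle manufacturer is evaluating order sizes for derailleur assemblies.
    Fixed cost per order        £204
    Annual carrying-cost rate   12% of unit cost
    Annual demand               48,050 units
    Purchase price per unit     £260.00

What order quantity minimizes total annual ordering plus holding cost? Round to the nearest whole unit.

793 units

Carrying cost H = £260 × 12% = £31.2000/unit/yr
2DS/H = 2·48,050·204/31.2 = 628,346.15
EOQ = √628,346.15 ≈ 792.68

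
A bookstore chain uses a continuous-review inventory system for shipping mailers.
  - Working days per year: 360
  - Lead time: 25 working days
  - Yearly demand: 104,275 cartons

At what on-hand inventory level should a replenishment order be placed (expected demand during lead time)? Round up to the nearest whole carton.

Daily demand d = 104,275 / 360 = 289.653 cartons/day
Demand during lead time = 289.653 × 25 = 7,241.32
Reorder point = 7,241.32 → round up

7,242 cartons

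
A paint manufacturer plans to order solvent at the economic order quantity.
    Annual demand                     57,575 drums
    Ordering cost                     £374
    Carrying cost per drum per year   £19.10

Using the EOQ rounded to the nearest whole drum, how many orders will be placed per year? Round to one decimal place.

EOQ = √(2DS/H) = √(2 × 57,575 × 374 / 19.1)
    = √(2,254,769.63) ≈ 1,501.59 → Q = 1,502
Orders per year = D/Q = 57,575 / 1,502 = 38.332

38.3 orders per year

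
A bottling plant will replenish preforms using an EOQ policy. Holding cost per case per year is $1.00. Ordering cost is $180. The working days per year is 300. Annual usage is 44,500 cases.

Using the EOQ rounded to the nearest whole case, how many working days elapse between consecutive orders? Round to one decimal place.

Optimal lot size Q* = (2 × 44,500 × $180 / $1)^½ ≈ 4,002.50 → Q = 4,002 cases
T = Q/D × 300 days = 4,002/44,500 × 300 = 26.980 days

27.0 days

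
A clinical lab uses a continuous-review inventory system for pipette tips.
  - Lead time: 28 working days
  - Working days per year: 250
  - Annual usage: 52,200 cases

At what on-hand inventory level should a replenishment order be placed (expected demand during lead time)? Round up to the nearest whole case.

5,847 cases

Daily demand d = 52,200 / 250 = 208.800 cases/day
Demand during lead time = 208.800 × 28 = 5,846.40
Reorder point = 5,846.40 → round up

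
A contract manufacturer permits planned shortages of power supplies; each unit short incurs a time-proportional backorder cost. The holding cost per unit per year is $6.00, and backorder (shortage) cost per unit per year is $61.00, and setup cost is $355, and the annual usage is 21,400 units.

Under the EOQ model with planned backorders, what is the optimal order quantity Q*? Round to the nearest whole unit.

1,668 units

Basic EOQ = √(2·21,400·355/6) = 1,591.331
Backorder adjustment √((H+b)/b) = √((6+61)/61) = 1.0480
Q* = 1,591.331 × 1.0480 ≈ 1,667.76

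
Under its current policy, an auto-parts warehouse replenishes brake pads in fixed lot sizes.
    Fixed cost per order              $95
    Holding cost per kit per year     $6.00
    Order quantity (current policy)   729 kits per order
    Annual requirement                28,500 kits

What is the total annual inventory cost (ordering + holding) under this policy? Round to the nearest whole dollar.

Annual ordering cost = (D/Q)·S = (28,500/729) × 95 = $3,713.99
Annual holding cost  = (Q/2)·H = (729/2) × 6 = $2,187.00
Total = $3,713.99 + $2,187.00 = $5,900.99

$5,901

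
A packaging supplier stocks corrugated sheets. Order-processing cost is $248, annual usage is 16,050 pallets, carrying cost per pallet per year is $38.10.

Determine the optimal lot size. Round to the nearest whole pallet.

2DS/H = 2·16,050·248/38.1 = 208,944.88
EOQ = √208,944.88 ≈ 457.10

457 pallets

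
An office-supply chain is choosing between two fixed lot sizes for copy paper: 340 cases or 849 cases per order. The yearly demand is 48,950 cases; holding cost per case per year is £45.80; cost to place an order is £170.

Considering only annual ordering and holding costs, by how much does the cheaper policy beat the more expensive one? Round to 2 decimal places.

Annual cost at Q: ordering D·S/Q plus holding Q·H/2.
TC(340) = (48,950/340)×170 + (340/2)×45.8 = £32,261.00
TC(849) = (48,950/849)×170 + (849/2)×45.8 = £29,243.63
Lots of 849 are cheaper by £3,017.37.

£3,017.37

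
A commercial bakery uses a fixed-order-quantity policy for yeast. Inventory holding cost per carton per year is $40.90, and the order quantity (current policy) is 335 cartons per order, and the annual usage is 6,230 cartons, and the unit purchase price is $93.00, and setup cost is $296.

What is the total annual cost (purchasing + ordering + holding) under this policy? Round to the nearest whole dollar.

$591,745

Orders/yr = 6,230/335 = 18.597; ordering cost = 18.597 × $296 = $5,504.72
Average inventory = 335/2 = 167.5; holding cost = 167.5 × $40.9 = $6,850.75
Purchase cost = D·C = 6,230 × 93 = $579,390.00
Total = $5,504.72 + $6,850.75 + $579,390.00 = $591,745.47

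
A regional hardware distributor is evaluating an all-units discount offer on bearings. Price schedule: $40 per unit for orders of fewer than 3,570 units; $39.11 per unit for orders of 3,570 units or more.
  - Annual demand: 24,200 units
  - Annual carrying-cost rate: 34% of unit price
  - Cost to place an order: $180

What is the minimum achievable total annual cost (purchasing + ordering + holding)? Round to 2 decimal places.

$971,418.03

H₁ = 34%×$40 = $13.6000;  H₂ = 34%×$39.11 = $13.2974
EOQ₁ = √(2×24,200×180/13.6000) = 800.37  (< 3,570, feasible at tier 1)
EOQ₂ = √(2×24,200×180/13.2974) = 809.42  (< 3,570 → use Q = 3,570 at tier-2 price)
TC(tier 1 (EOQ₁), Q≈800.4) = $978,885.00
TC(tier 2, Q≈3,570.0) = $971,418.03
Minimum at tier 2: $971,418.03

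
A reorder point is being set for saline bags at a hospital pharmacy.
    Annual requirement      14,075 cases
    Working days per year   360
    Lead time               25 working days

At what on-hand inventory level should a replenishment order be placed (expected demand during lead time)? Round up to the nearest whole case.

Daily demand d = 14,075 / 360 = 39.097 cases/day
Demand during lead time = 39.097 × 25 = 977.43
Reorder point = 977.43 → round up

978 cases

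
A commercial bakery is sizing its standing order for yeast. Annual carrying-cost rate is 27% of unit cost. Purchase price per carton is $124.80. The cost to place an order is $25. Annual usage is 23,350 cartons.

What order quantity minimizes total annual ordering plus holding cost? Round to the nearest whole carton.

Carrying cost H = $124.8 × 27% = $33.6960/carton/yr
Optimal lot size Q* = (2 × 23,350 × $25 / $33.696)^½ ≈ 186.14

186 cartons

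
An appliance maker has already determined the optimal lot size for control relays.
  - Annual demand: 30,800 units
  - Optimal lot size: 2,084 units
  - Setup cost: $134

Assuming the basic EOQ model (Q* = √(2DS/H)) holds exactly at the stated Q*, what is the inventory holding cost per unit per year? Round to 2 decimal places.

From Q* = √(2DS/H) ⇒ Q*² = 2DS/H.
H = 2DS / Q² = 2 × 30,800 × 134 / 2,084² = 1.9006

$1.90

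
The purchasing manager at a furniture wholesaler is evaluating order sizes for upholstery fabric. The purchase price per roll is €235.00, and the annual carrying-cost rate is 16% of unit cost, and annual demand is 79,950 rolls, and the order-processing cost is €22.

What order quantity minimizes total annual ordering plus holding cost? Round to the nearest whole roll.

Holding cost per roll per year: H = 16% × €235 = €37.6000
EOQ = √(2DS/H) = √(2 × 79,950 × 22 / 37.6)
    = √(93,558.51) ≈ 305.87

306 rolls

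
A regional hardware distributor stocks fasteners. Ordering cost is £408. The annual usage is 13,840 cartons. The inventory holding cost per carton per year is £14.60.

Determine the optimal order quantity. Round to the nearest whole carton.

880 cartons

2DS/H = 2·13,840·408/14.6 = 773,523.29
EOQ = √773,523.29 ≈ 879.50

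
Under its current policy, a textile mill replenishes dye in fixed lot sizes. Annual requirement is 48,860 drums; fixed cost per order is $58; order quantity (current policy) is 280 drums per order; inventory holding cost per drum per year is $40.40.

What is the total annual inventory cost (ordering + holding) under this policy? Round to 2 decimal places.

$15,777.00

Ordering: D/Q × S = 48,860/280 × $58 = $10,121.00
Holding:  Q/2 × H = 280/2 × $40.4 = $5,656.00
Total = $10,121.00 + $5,656.00 = $15,777.00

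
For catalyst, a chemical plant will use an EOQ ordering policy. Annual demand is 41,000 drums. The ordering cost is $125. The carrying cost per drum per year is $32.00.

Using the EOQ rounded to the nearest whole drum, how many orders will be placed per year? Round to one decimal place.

72.4 orders per year

Q* = √(2·D·S / H) = √(2·41,000·125 / 32) = √320,312.5 ≈ 565.96 → Q = 566
N = D/Q = 41,000/566 ≈ 72.438 orders/yr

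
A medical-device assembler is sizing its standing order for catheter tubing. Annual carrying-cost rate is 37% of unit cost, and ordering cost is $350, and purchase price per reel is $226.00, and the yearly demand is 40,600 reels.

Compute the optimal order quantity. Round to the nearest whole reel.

Carrying cost H = $226 × 37% = $83.6200/reel/yr
EOQ = √(2DS/H) = √(2 × 40,600 × 350 / 83.62)
    = √(339,870.84) ≈ 582.98

583 reels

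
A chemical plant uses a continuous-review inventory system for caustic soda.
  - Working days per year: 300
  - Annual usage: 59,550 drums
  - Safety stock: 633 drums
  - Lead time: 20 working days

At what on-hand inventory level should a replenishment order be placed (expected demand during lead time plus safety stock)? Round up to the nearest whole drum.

4,603 drums

Daily demand d = 59,550 / 300 = 198.500 drums/day
Demand during lead time = 198.500 × 20 = 3,970.00
Reorder point = 3,970.00 + 633 = 4,603.00 → round up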